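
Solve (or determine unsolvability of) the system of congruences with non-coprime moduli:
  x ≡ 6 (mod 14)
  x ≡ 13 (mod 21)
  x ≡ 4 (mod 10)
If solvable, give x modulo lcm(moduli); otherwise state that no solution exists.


Moduli 14, 21, 10 are not pairwise coprime, so CRT works modulo lcm(m_i) when all pairwise compatibility conditions hold.
Pairwise compatibility: gcd(m_i, m_j) must divide a_i - a_j for every pair.
Merge one congruence at a time:
  Start: x ≡ 6 (mod 14).
  Combine with x ≡ 13 (mod 21): gcd(14, 21) = 7; 13 - 6 = 7, which IS divisible by 7, so compatible.
    Write x = 6 + 14·t and substitute into x ≡ 13 (mod 21): 14·t ≡ 13 − 6 = 7 (mod 21).
    Divide the congruence (and modulus) by g = 7: 2·t ≡ 1 (mod 3).
    The inverse of 2 mod 3 is 2 (since 2·2 = 4 = 1·3 + 1), so t ≡ 2·1 = 2 ≡ 2 (mod 3).
    Then x = 6 + 14·2 = 34, valid modulo lcm(14, 21) = 42: x ≡ 34 (mod 42).
  Combine with x ≡ 4 (mod 10): gcd(42, 10) = 2; 4 - 34 = -30, which IS divisible by 2, so compatible.
    Write x = 34 + 42·t and substitute into x ≡ 4 (mod 10): 42·t ≡ 4 − 34 = -30 (mod 10).
    Divide the congruence (and modulus) by g = 2: 21·t ≡ -15 (mod 5).
    Reduce coefficients mod 5: 1·t ≡ 0 (mod 5).
    So t ≡ 0 (mod 5).
    Then x = 34 + 42·0 = 34, valid modulo lcm(42, 10) = 210: x ≡ 34 (mod 210).
Verify: 34 mod 14 = 6, 34 mod 21 = 13, 34 mod 10 = 4.

x ≡ 34 (mod 210).


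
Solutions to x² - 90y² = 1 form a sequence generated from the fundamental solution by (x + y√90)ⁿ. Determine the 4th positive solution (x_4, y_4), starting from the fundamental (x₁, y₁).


Step 1: Find the fundamental solution (x₁, y₁) of x² - 90y² = 1.
  Expand √90 as a continued fraction. a₀ = ⌊√90⌋ = 9; iterate m_{k+1} = d_k·a_k − m_k, d_{k+1} = (90 − m_{k+1}²)/d_k, a_{k+1} = ⌊(a₀ + m_{k+1})/d_{k+1}⌋ (starting m₀ = 0, d₀ = 1), with convergents p_k = a_k·p_{k-1} + p_{k-2}, q_k = a_k·q_{k-1} + q_{k-2} (p₋₁ = 1, q₋₁ = 0):
  k = 0: a₀ = 9; p₀/q₀ = 9/1; p₀² − 90·q₀² = 81 − 90 = -9.
  k = 1: m = 9, d = 9, a = ⌊(9 + 9)/9⌋ = 2; p/q = (2·9 + 1)/(2·1 + 0) = 19/2; p² − 90·q² = 361 − 360 = 1.
  The first convergent with p² − 90·q² = 1 gives the fundamental solution (x₁, y₁) = (19, 2).
Step 2: Apply the recurrence (x_{n+1}, y_{n+1}) = (x₁x_n + 90y₁y_n, x₁y_n + y₁x_n) repeatedly.
  From (x_1, y_1) = (19, 2): x_2 = 19·19 + 90·2·2 = 721; y_2 = 19·2 + 2·19 = 76.
  From (x_2, y_2) = (721, 76): x_3 = 19·721 + 90·2·76 = 27379; y_3 = 19·76 + 2·721 = 2886.
  From (x_3, y_3) = (27379, 2886): x_4 = 19·27379 + 90·2·2886 = 1039681; y_4 = 19·2886 + 2·27379 = 109592.
Step 3: Verify x_4² - 90·y_4² = 1080936581761 - 1080936581760 = 1 (should be 1). ✓

(x_1, y_1) = (19, 2); (x_4, y_4) = (1039681, 109592).


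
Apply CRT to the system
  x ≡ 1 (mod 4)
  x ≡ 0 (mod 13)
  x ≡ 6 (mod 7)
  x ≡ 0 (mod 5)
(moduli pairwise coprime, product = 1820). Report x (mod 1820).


Product of moduli M = 4 · 13 · 7 · 5 = 1820.
Merge one congruence at a time:
  Start: x ≡ 1 (mod 4).
  Combine with x ≡ 0 (mod 13); new modulus lcm = 52.
    Write x = 1 + 4·t and substitute into x ≡ 0 (mod 13): 4·t ≡ 0 − 1 = -1 (mod 13).
    Reduce coefficients mod 13: 4·t ≡ 12 (mod 13).
    The inverse of 4 mod 13 is 10 (since 4·10 = 40 = 3·13 + 1), so t ≡ 10·12 = 120 ≡ 3 (mod 13).
    Then x = 1 + 4·3 = 13, valid modulo lcm(4, 13) = 52: x ≡ 13 (mod 52).
  Combine with x ≡ 6 (mod 7); new modulus lcm = 364.
    Write x = 13 + 52·t and substitute into x ≡ 6 (mod 7): 52·t ≡ 6 − 13 = -7 (mod 7).
    Reduce coefficients mod 7: 3·t ≡ 0 (mod 7).
    The inverse of 3 mod 7 is 5 (since 3·5 = 15 = 2·7 + 1), so t ≡ 5·0 = 0 ≡ 0 (mod 7).
    Then x = 13 + 52·0 = 13, valid modulo lcm(52, 7) = 364: x ≡ 13 (mod 364).
  Combine with x ≡ 0 (mod 5); new modulus lcm = 1820.
    Write x = 13 + 364·t and substitute into x ≡ 0 (mod 5): 364·t ≡ 0 − 13 = -13 (mod 5).
    Reduce coefficients mod 5: 4·t ≡ 2 (mod 5).
    The inverse of 4 mod 5 is 4 (since 4·4 = 16 = 3·5 + 1), so t ≡ 4·2 = 8 ≡ 3 (mod 5).
    Then x = 13 + 364·3 = 1105, valid modulo lcm(364, 5) = 1820: x ≡ 1105 (mod 1820).
Verify against each original: 1105 mod 4 = 1, 1105 mod 13 = 0, 1105 mod 7 = 6, 1105 mod 5 = 0.

x ≡ 1105 (mod 1820).


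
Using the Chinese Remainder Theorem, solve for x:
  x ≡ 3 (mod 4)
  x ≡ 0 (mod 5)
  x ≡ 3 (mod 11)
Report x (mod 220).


Moduli 4, 5, 11 are pairwise coprime; by CRT there is a unique solution modulo M = 4 · 5 · 11 = 220.
Solve pairwise, accumulating the modulus:
  Start with x ≡ 3 (mod 4).
  Combine with x ≡ 0 (mod 5): since gcd(4, 5) = 1, we get a unique residue mod 20.
    Write x = 3 + 4·t and substitute into x ≡ 0 (mod 5): 4·t ≡ 0 − 3 = -3 (mod 5).
    Reduce coefficients mod 5: 4·t ≡ 2 (mod 5).
    The inverse of 4 mod 5 is 4 (since 4·4 = 16 = 3·5 + 1), so t ≡ 4·2 = 8 ≡ 3 (mod 5).
    Then x = 3 + 4·3 = 15, valid modulo lcm(4, 5) = 20: x ≡ 15 (mod 20).
  Combine with x ≡ 3 (mod 11): since gcd(20, 11) = 1, we get a unique residue mod 220.
    Write x = 15 + 20·t and substitute into x ≡ 3 (mod 11): 20·t ≡ 3 − 15 = -12 (mod 11).
    Reduce coefficients mod 11: 9·t ≡ 10 (mod 11).
    The inverse of 9 mod 11 is 5 (since 9·5 = 45 = 4·11 + 1), so t ≡ 5·10 = 50 ≡ 6 (mod 11).
    Then x = 15 + 20·6 = 135, valid modulo lcm(20, 11) = 220: x ≡ 135 (mod 220).
Verify: 135 mod 4 = 3 ✓, 135 mod 5 = 0 ✓, 135 mod 11 = 3 ✓.

x ≡ 135 (mod 220).


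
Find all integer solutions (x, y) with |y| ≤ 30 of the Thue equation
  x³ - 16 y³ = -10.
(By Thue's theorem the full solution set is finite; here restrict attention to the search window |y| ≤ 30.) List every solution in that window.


The equation is x³ - 16y³ = -10. For fixed y, x³ = 16·y³ − 10, so a solution requires the RHS to be a perfect cube.
Strategy: iterate y from -30 to 30, compute RHS = 16·y³ − 10, and check whether it is a (positive or negative) perfect cube.
Check small values of y:
  y = 0: RHS = -10 is not a perfect cube.
  y = 1: RHS = 6 is not a perfect cube.
  y = -1: RHS = -26 is not a perfect cube.
  y = 2: RHS = 118 is not a perfect cube.
  y = -2: RHS = -138 is not a perfect cube.
  y = 3: RHS = 422 is not a perfect cube.
  y = -3: RHS = -442 is not a perfect cube.
Continuing the search up to |y| = 30 finds no solutions either.
No (x, y) in the scanned range satisfies the equation.

No integer solutions with |y| ≤ 30.


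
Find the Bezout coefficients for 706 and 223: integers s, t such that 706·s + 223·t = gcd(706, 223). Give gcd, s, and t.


Euclidean algorithm on (706, 223) — divide until remainder is 0:
  706 = 3 · 223 + 37
  223 = 6 · 37 + 1
  37 = 37 · 1 + 0
gcd(706, 223) = 1.
Track Bezout coefficients alongside the remainders: start with r₀ = 706 = a·1 + b·0 (s = 1, t = 0) and r₁ = 223 = a·0 + b·1 (s = 0, t = 1); each new remainder r_{k+1} = r_{k-1} − q_k·r_k inherits s_{k+1} = s_{k-1} − q_k·s_k, t_{k+1} = t_{k-1} − q_k·t_k, so r_k = a·s_k + b·t_k at every step:
  q = 3: r = 37, s = 1 − 3·0 = 1, t = 0 − 3·1 = -3  (check: 706·1 + 223·(-3) = 37)
  q = 6: r = 1, s = 0 − 6·1 = -6, t = 1 − 6·(-3) = 19  (check: 706·(-6) + 223·19 = 1)
The row with r = 1 (the gcd) gives the Bezout coefficients s = -6, t = 19.
Result: 706 · (-6) + 223 · (19) = 1.

gcd(706, 223) = 1; s = -6, t = 19 (check: 706·(-6) + 223·19 = 1).


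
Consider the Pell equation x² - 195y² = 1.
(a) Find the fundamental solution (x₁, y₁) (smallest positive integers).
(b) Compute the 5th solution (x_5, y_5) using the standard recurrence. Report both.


Step 1: Find the fundamental solution (x₁, y₁) of x² - 195y² = 1.
  Expand √195 as a continued fraction. a₀ = ⌊√195⌋ = 13; iterate m_{k+1} = d_k·a_k − m_k, d_{k+1} = (195 − m_{k+1}²)/d_k, a_{k+1} = ⌊(a₀ + m_{k+1})/d_{k+1}⌋ (starting m₀ = 0, d₀ = 1), with convergents p_k = a_k·p_{k-1} + p_{k-2}, q_k = a_k·q_{k-1} + q_{k-2} (p₋₁ = 1, q₋₁ = 0):
  k = 0: a₀ = 13; p₀/q₀ = 13/1; p₀² − 195·q₀² = 169 − 195 = -26.
  k = 1: m = 13, d = 26, a = ⌊(13 + 13)/26⌋ = 1; p/q = (1·13 + 1)/(1·1 + 0) = 14/1; p² − 195·q² = 196 − 195 = 1.
  The first convergent with p² − 195·q² = 1 gives the fundamental solution (x₁, y₁) = (14, 1).
Step 2: Apply the recurrence (x_{n+1}, y_{n+1}) = (x₁x_n + 195y₁y_n, x₁y_n + y₁x_n) repeatedly.
  From (x_1, y_1) = (14, 1): x_2 = 14·14 + 195·1·1 = 391; y_2 = 14·1 + 1·14 = 28.
  From (x_2, y_2) = (391, 28): x_3 = 14·391 + 195·1·28 = 10934; y_3 = 14·28 + 1·391 = 783.
  From (x_3, y_3) = (10934, 783): x_4 = 14·10934 + 195·1·783 = 305761; y_4 = 14·783 + 1·10934 = 21896.
  From (x_4, y_4) = (305761, 21896): x_5 = 14·305761 + 195·1·21896 = 8550374; y_5 = 14·21896 + 1·305761 = 612305.
Step 3: Verify x_5² - 195·y_5² = 73108895539876 - 73108895539875 = 1 (should be 1). ✓

(x_1, y_1) = (14, 1); (x_5, y_5) = (8550374, 612305).


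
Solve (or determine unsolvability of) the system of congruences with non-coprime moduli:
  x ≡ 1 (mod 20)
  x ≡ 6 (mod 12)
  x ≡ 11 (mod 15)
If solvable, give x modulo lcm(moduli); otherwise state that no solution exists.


Moduli 20, 12, 15 are not pairwise coprime, so CRT works modulo lcm(m_i) when all pairwise compatibility conditions hold.
Pairwise compatibility: gcd(m_i, m_j) must divide a_i - a_j for every pair.
Merge one congruence at a time:
  Start: x ≡ 1 (mod 20).
  Combine with x ≡ 6 (mod 12): gcd(20, 12) = 4, and 6 - 1 = 5 is NOT divisible by 4.
    ⇒ system is inconsistent (no integer solution).

No solution (the system is inconsistent).


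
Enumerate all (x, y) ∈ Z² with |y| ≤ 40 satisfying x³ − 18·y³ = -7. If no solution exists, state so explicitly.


The equation is x³ - 18y³ = -7. For fixed y, x³ = 18·y³ − 7, so a solution requires the RHS to be a perfect cube.
Strategy: iterate y from -40 to 40, compute RHS = 18·y³ − 7, and check whether it is a (positive or negative) perfect cube.
Check small values of y:
  y = 0: RHS = -7 is not a perfect cube.
  y = 1: RHS = 11 is not a perfect cube.
  y = -1: RHS = -25 is not a perfect cube.
  y = 2: RHS = 137 is not a perfect cube.
  y = -2: RHS = -151 is not a perfect cube.
  y = 3: RHS = 479 is not a perfect cube.
  y = -3: RHS = -493 is not a perfect cube.
Continuing the search up to |y| = 40 finds no solutions either.
No (x, y) in the scanned range satisfies the equation.

No integer solutions with |y| ≤ 40.


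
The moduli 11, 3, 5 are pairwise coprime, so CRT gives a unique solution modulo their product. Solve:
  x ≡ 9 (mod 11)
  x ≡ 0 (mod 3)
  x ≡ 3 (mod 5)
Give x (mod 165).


Moduli 11, 3, 5 are pairwise coprime; by CRT there is a unique solution modulo M = 11 · 3 · 5 = 165.
Solve pairwise, accumulating the modulus:
  Start with x ≡ 9 (mod 11).
  Combine with x ≡ 0 (mod 3): since gcd(11, 3) = 1, we get a unique residue mod 33.
    Write x = 9 + 11·t and substitute into x ≡ 0 (mod 3): 11·t ≡ 0 − 9 = -9 (mod 3).
    Reduce coefficients mod 3: 2·t ≡ 0 (mod 3).
    The inverse of 2 mod 3 is 2 (since 2·2 = 4 = 1·3 + 1), so t ≡ 2·0 = 0 ≡ 0 (mod 3).
    Then x = 9 + 11·0 = 9, valid modulo lcm(11, 3) = 33: x ≡ 9 (mod 33).
  Combine with x ≡ 3 (mod 5): since gcd(33, 5) = 1, we get a unique residue mod 165.
    Write x = 9 + 33·t and substitute into x ≡ 3 (mod 5): 33·t ≡ 3 − 9 = -6 (mod 5).
    Reduce coefficients mod 5: 3·t ≡ 4 (mod 5).
    The inverse of 3 mod 5 is 2 (since 3·2 = 6 = 1·5 + 1), so t ≡ 2·4 = 8 ≡ 3 (mod 5).
    Then x = 9 + 33·3 = 108, valid modulo lcm(33, 5) = 165: x ≡ 108 (mod 165).
Verify: 108 mod 11 = 9 ✓, 108 mod 3 = 0 ✓, 108 mod 5 = 3 ✓.

x ≡ 108 (mod 165).


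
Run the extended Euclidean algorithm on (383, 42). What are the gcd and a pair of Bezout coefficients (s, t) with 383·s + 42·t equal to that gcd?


Euclidean algorithm on (383, 42) — divide until remainder is 0:
  383 = 9 · 42 + 5
  42 = 8 · 5 + 2
  5 = 2 · 2 + 1
  2 = 2 · 1 + 0
gcd(383, 42) = 1.
Track Bezout coefficients alongside the remainders: start with r₀ = 383 = a·1 + b·0 (s = 1, t = 0) and r₁ = 42 = a·0 + b·1 (s = 0, t = 1); each new remainder r_{k+1} = r_{k-1} − q_k·r_k inherits s_{k+1} = s_{k-1} − q_k·s_k, t_{k+1} = t_{k-1} − q_k·t_k, so r_k = a·s_k + b·t_k at every step:
  q = 9: r = 5, s = 1 − 9·0 = 1, t = 0 − 9·1 = -9  (check: 383·1 + 42·(-9) = 5)
  q = 8: r = 2, s = 0 − 8·1 = -8, t = 1 − 8·(-9) = 73  (check: 383·(-8) + 42·73 = 2)
  q = 2: r = 1, s = 1 − 2·(-8) = 17, t = -9 − 2·73 = -155  (check: 383·17 + 42·(-155) = 1)
The row with r = 1 (the gcd) gives the Bezout coefficients s = 17, t = -155.
Result: 383 · (17) + 42 · (-155) = 1.

gcd(383, 42) = 1; s = 17, t = -155 (check: 383·17 + 42·(-155) = 1).


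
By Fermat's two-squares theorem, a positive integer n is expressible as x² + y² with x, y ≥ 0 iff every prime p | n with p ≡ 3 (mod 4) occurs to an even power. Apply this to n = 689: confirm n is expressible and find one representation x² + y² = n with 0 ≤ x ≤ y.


Step 1: Factor n = 689 = 13 · 53.
Step 2: Check the mod-4 condition on each prime factor: 13 ≡ 1 (mod 4), exponent 1; 53 ≡ 1 (mod 4), exponent 1.
All primes ≡ 3 (mod 4) appear to even exponent (or don't appear), so by the two-squares theorem n IS expressible as a sum of two squares.
Step 3: Build a representation. Here n = 13 · 53 is a product of primes ≡ 1 (mod 4). Each prime p ≡ 1 (mod 4) is itself a sum of two squares; find a² by testing p − a² for a perfect square:
  13: 13 − 1² = 12, 13 − 2² = 9 = 3² ⇒ 13 = 2² + 3².
  53: 53 − 1² = 52, 53 − 2² = 49 = 7² ⇒ 53 = 2² + 7².
  Combine using the Brahmagupta–Fibonacci identity (a² + b²)(c² + d²) = (ac − bd)² + (ad + bc)² = (ac + bd)² + (ad − bc)²:
  13 · 53 = 689: from (2² + 3²)(2² + 7²), take (2·2 − 3·7, 2·7 + 3·2) = (4 − 21, 14 + 6) = (-17, 20); dropping signs (only squares matter) gives (17, 20); check 17² + 20² = 289 + 400 = 689 ✓.
Step 4: Order so x ≤ y and verify: 17² + 20² = 289 + 400 = 689 = n. ✓

n = 689 = 17² + 20² (one valid representation with x ≤ y).


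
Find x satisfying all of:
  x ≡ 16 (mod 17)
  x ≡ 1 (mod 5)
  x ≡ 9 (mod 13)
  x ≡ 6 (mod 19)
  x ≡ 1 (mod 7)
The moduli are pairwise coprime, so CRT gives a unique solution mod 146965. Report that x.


Product of moduli M = 17 · 5 · 13 · 19 · 7 = 146965.
Merge one congruence at a time:
  Start: x ≡ 16 (mod 17).
  Combine with x ≡ 1 (mod 5); new modulus lcm = 85.
    Write x = 16 + 17·t and substitute into x ≡ 1 (mod 5): 17·t ≡ 1 − 16 = -15 (mod 5).
    Reduce coefficients mod 5: 2·t ≡ 0 (mod 5).
    The inverse of 2 mod 5 is 3 (since 2·3 = 6 = 1·5 + 1), so t ≡ 3·0 = 0 ≡ 0 (mod 5).
    Then x = 16 + 17·0 = 16, valid modulo lcm(17, 5) = 85: x ≡ 16 (mod 85).
  Combine with x ≡ 9 (mod 13); new modulus lcm = 1105.
    Write x = 16 + 85·t and substitute into x ≡ 9 (mod 13): 85·t ≡ 9 − 16 = -7 (mod 13).
    Reduce coefficients mod 13: 7·t ≡ 6 (mod 13).
    The inverse of 7 mod 13 is 2 (since 7·2 = 14 = 1·13 + 1), so t ≡ 2·6 = 12 ≡ 12 (mod 13).
    Then x = 16 + 85·12 = 1036, valid modulo lcm(85, 13) = 1105: x ≡ 1036 (mod 1105).
  Combine with x ≡ 6 (mod 19); new modulus lcm = 20995.
    Write x = 1036 + 1105·t and substitute into x ≡ 6 (mod 19): 1105·t ≡ 6 − 1036 = -1030 (mod 19).
    Reduce coefficients mod 19: 3·t ≡ 15 (mod 19).
    The inverse of 3 mod 19 is 13 (since 3·13 = 39 = 2·19 + 1), so t ≡ 13·15 = 195 ≡ 5 (mod 19).
    Then x = 1036 + 1105·5 = 6561, valid modulo lcm(1105, 19) = 20995: x ≡ 6561 (mod 20995).
  Combine with x ≡ 1 (mod 7); new modulus lcm = 146965.
    Write x = 6561 + 20995·t and substitute into x ≡ 1 (mod 7): 20995·t ≡ 1 − 6561 = -6560 (mod 7).
    Reduce coefficients mod 7: 2·t ≡ 6 (mod 7).
    The inverse of 2 mod 7 is 4 (since 2·4 = 8 = 1·7 + 1), so t ≡ 4·6 = 24 ≡ 3 (mod 7).
    Then x = 6561 + 20995·3 = 69546, valid modulo lcm(20995, 7) = 146965: x ≡ 69546 (mod 146965).
Verify against each original: 69546 mod 17 = 16, 69546 mod 5 = 1, 69546 mod 13 = 9, 69546 mod 19 = 6, 69546 mod 7 = 1.

x ≡ 69546 (mod 146965).


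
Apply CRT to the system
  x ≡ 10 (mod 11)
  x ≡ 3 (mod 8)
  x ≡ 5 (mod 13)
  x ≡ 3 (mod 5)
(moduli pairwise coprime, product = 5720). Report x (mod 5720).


Product of moduli M = 11 · 8 · 13 · 5 = 5720.
Merge one congruence at a time:
  Start: x ≡ 10 (mod 11).
  Combine with x ≡ 3 (mod 8); new modulus lcm = 88.
    Write x = 10 + 11·t and substitute into x ≡ 3 (mod 8): 11·t ≡ 3 − 10 = -7 (mod 8).
    Reduce coefficients mod 8: 3·t ≡ 1 (mod 8).
    The inverse of 3 mod 8 is 3 (since 3·3 = 9 = 1·8 + 1), so t ≡ 3·1 = 3 ≡ 3 (mod 8).
    Then x = 10 + 11·3 = 43, valid modulo lcm(11, 8) = 88: x ≡ 43 (mod 88).
  Combine with x ≡ 5 (mod 13); new modulus lcm = 1144.
    Write x = 43 + 88·t and substitute into x ≡ 5 (mod 13): 88·t ≡ 5 − 43 = -38 (mod 13).
    Reduce coefficients mod 13: 10·t ≡ 1 (mod 13).
    The inverse of 10 mod 13 is 4 (since 10·4 = 40 = 3·13 + 1), so t ≡ 4·1 = 4 ≡ 4 (mod 13).
    Then x = 43 + 88·4 = 395, valid modulo lcm(88, 13) = 1144: x ≡ 395 (mod 1144).
  Combine with x ≡ 3 (mod 5); new modulus lcm = 5720.
    Write x = 395 + 1144·t and substitute into x ≡ 3 (mod 5): 1144·t ≡ 3 − 395 = -392 (mod 5).
    Reduce coefficients mod 5: 4·t ≡ 3 (mod 5).
    The inverse of 4 mod 5 is 4 (since 4·4 = 16 = 3·5 + 1), so t ≡ 4·3 = 12 ≡ 2 (mod 5).
    Then x = 395 + 1144·2 = 2683, valid modulo lcm(1144, 5) = 5720: x ≡ 2683 (mod 5720).
Verify against each original: 2683 mod 11 = 10, 2683 mod 8 = 3, 2683 mod 13 = 5, 2683 mod 5 = 3.

x ≡ 2683 (mod 5720).


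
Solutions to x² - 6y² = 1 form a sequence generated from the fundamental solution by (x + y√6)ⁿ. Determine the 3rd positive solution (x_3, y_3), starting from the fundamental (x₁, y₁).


Step 1: Find the fundamental solution (x₁, y₁) of x² - 6y² = 1.
  Expand √6 as a continued fraction. a₀ = ⌊√6⌋ = 2; iterate m_{k+1} = d_k·a_k − m_k, d_{k+1} = (6 − m_{k+1}²)/d_k, a_{k+1} = ⌊(a₀ + m_{k+1})/d_{k+1}⌋ (starting m₀ = 0, d₀ = 1), with convergents p_k = a_k·p_{k-1} + p_{k-2}, q_k = a_k·q_{k-1} + q_{k-2} (p₋₁ = 1, q₋₁ = 0):
  k = 0: a₀ = 2; p₀/q₀ = 2/1; p₀² − 6·q₀² = 4 − 6 = -2.
  k = 1: m = 2, d = 2, a = ⌊(2 + 2)/2⌋ = 2; p/q = (2·2 + 1)/(2·1 + 0) = 5/2; p² − 6·q² = 25 − 24 = 1.
  The first convergent with p² − 6·q² = 1 gives the fundamental solution (x₁, y₁) = (5, 2).
Step 2: Apply the recurrence (x_{n+1}, y_{n+1}) = (x₁x_n + 6y₁y_n, x₁y_n + y₁x_n) repeatedly.
  From (x_1, y_1) = (5, 2): x_2 = 5·5 + 6·2·2 = 49; y_2 = 5·2 + 2·5 = 20.
  From (x_2, y_2) = (49, 20): x_3 = 5·49 + 6·2·20 = 485; y_3 = 5·20 + 2·49 = 198.
Step 3: Verify x_3² - 6·y_3² = 235225 - 235224 = 1 (should be 1). ✓

(x_1, y_1) = (5, 2); (x_3, y_3) = (485, 198).


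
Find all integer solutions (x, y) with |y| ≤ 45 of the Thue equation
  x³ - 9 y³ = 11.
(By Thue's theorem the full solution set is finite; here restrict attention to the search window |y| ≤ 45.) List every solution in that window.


The equation is x³ - 9y³ = 11. For fixed y, x³ = 9·y³ + 11, so a solution requires the RHS to be a perfect cube.
Strategy: iterate y from -45 to 45, compute RHS = 9·y³ + 11, and check whether it is a (positive or negative) perfect cube.
Check small values of y:
  y = 0: RHS = 11 is not a perfect cube.
  y = 1: RHS = 20 is not a perfect cube.
  y = -1: RHS = 2 is not a perfect cube.
  y = 2: RHS = 83 is not a perfect cube.
  y = -2: RHS = -61 is not a perfect cube.
  y = 3: RHS = 254 is not a perfect cube.
  y = -3: RHS = -232 is not a perfect cube.
Continuing the search up to |y| = 45 finds no solutions either.
No (x, y) in the scanned range satisfies the equation.

No integer solutions with |y| ≤ 45.


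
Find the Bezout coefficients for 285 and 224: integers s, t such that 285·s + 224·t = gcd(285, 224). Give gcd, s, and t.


Euclidean algorithm on (285, 224) — divide until remainder is 0:
  285 = 1 · 224 + 61
  224 = 3 · 61 + 41
  61 = 1 · 41 + 20
  41 = 2 · 20 + 1
  20 = 20 · 1 + 0
gcd(285, 224) = 1.
Track Bezout coefficients alongside the remainders: start with r₀ = 285 = a·1 + b·0 (s = 1, t = 0) and r₁ = 224 = a·0 + b·1 (s = 0, t = 1); each new remainder r_{k+1} = r_{k-1} − q_k·r_k inherits s_{k+1} = s_{k-1} − q_k·s_k, t_{k+1} = t_{k-1} − q_k·t_k, so r_k = a·s_k + b·t_k at every step:
  q = 1: r = 61, s = 1 − 1·0 = 1, t = 0 − 1·1 = -1  (check: 285·1 + 224·(-1) = 61)
  q = 3: r = 41, s = 0 − 3·1 = -3, t = 1 − 3·(-1) = 4  (check: 285·(-3) + 224·4 = 41)
  q = 1: r = 20, s = 1 − 1·(-3) = 4, t = -1 − 1·4 = -5  (check: 285·4 + 224·(-5) = 20)
  q = 2: r = 1, s = -3 − 2·4 = -11, t = 4 − 2·(-5) = 14  (check: 285·(-11) + 224·14 = 1)
The row with r = 1 (the gcd) gives the Bezout coefficients s = -11, t = 14.
Result: 285 · (-11) + 224 · (14) = 1.

gcd(285, 224) = 1; s = -11, t = 14 (check: 285·(-11) + 224·14 = 1).


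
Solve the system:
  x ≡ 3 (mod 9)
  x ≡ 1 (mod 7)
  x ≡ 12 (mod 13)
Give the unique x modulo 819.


Moduli 9, 7, 13 are pairwise coprime; by CRT there is a unique solution modulo M = 9 · 7 · 13 = 819.
Solve pairwise, accumulating the modulus:
  Start with x ≡ 3 (mod 9).
  Combine with x ≡ 1 (mod 7): since gcd(9, 7) = 1, we get a unique residue mod 63.
    Write x = 3 + 9·t and substitute into x ≡ 1 (mod 7): 9·t ≡ 1 − 3 = -2 (mod 7).
    Reduce coefficients mod 7: 2·t ≡ 5 (mod 7).
    The inverse of 2 mod 7 is 4 (since 2·4 = 8 = 1·7 + 1), so t ≡ 4·5 = 20 ≡ 6 (mod 7).
    Then x = 3 + 9·6 = 57, valid modulo lcm(9, 7) = 63: x ≡ 57 (mod 63).
  Combine with x ≡ 12 (mod 13): since gcd(63, 13) = 1, we get a unique residue mod 819.
    Write x = 57 + 63·t and substitute into x ≡ 12 (mod 13): 63·t ≡ 12 − 57 = -45 (mod 13).
    Reduce coefficients mod 13: 11·t ≡ 7 (mod 13).
    The inverse of 11 mod 13 is 6 (since 11·6 = 66 = 5·13 + 1), so t ≡ 6·7 = 42 ≡ 3 (mod 13).
    Then x = 57 + 63·3 = 246, valid modulo lcm(63, 13) = 819: x ≡ 246 (mod 819).
Verify: 246 mod 9 = 3 ✓, 246 mod 7 = 1 ✓, 246 mod 13 = 12 ✓.

x ≡ 246 (mod 819).


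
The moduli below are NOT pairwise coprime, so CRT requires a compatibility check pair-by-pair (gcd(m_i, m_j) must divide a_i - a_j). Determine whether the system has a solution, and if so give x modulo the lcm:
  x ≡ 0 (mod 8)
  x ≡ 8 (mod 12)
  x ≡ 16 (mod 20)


Moduli 8, 12, 20 are not pairwise coprime, so CRT works modulo lcm(m_i) when all pairwise compatibility conditions hold.
Pairwise compatibility: gcd(m_i, m_j) must divide a_i - a_j for every pair.
Merge one congruence at a time:
  Start: x ≡ 0 (mod 8).
  Combine with x ≡ 8 (mod 12): gcd(8, 12) = 4; 8 - 0 = 8, which IS divisible by 4, so compatible.
    Write x = 0 + 8·t and substitute into x ≡ 8 (mod 12): 8·t ≡ 8 − 0 = 8 (mod 12).
    Divide the congruence (and modulus) by g = 4: 2·t ≡ 2 (mod 3).
    The inverse of 2 mod 3 is 2 (since 2·2 = 4 = 1·3 + 1), so t ≡ 2·2 = 4 ≡ 1 (mod 3).
    Then x = 0 + 8·1 = 8, valid modulo lcm(8, 12) = 24: x ≡ 8 (mod 24).
  Combine with x ≡ 16 (mod 20): gcd(24, 20) = 4; 16 - 8 = 8, which IS divisible by 4, so compatible.
    Write x = 8 + 24·t and substitute into x ≡ 16 (mod 20): 24·t ≡ 16 − 8 = 8 (mod 20).
    Divide the congruence (and modulus) by g = 4: 6·t ≡ 2 (mod 5).
    Reduce coefficients mod 5: 1·t ≡ 2 (mod 5).
    So t ≡ 2 (mod 5).
    Then x = 8 + 24·2 = 56, valid modulo lcm(24, 20) = 120: x ≡ 56 (mod 120).
Verify: 56 mod 8 = 0, 56 mod 12 = 8, 56 mod 20 = 16.

x ≡ 56 (mod 120).


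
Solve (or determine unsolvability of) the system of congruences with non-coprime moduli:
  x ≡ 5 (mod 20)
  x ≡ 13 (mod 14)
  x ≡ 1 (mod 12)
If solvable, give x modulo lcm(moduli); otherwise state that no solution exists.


Moduli 20, 14, 12 are not pairwise coprime, so CRT works modulo lcm(m_i) when all pairwise compatibility conditions hold.
Pairwise compatibility: gcd(m_i, m_j) must divide a_i - a_j for every pair.
Merge one congruence at a time:
  Start: x ≡ 5 (mod 20).
  Combine with x ≡ 13 (mod 14): gcd(20, 14) = 2; 13 - 5 = 8, which IS divisible by 2, so compatible.
    Write x = 5 + 20·t and substitute into x ≡ 13 (mod 14): 20·t ≡ 13 − 5 = 8 (mod 14).
    Divide the congruence (and modulus) by g = 2: 10·t ≡ 4 (mod 7).
    Reduce coefficients mod 7: 3·t ≡ 4 (mod 7).
    The inverse of 3 mod 7 is 5 (since 3·5 = 15 = 2·7 + 1), so t ≡ 5·4 = 20 ≡ 6 (mod 7).
    Then x = 5 + 20·6 = 125, valid modulo lcm(20, 14) = 140: x ≡ 125 (mod 140).
  Combine with x ≡ 1 (mod 12): gcd(140, 12) = 4; 1 - 125 = -124, which IS divisible by 4, so compatible.
    Write x = 125 + 140·t and substitute into x ≡ 1 (mod 12): 140·t ≡ 1 − 125 = -124 (mod 12).
    Divide the congruence (and modulus) by g = 4: 35·t ≡ -31 (mod 3).
    Reduce coefficients mod 3: 2·t ≡ 2 (mod 3).
    The inverse of 2 mod 3 is 2 (since 2·2 = 4 = 1·3 + 1), so t ≡ 2·2 = 4 ≡ 1 (mod 3).
    Then x = 125 + 140·1 = 265, valid modulo lcm(140, 12) = 420: x ≡ 265 (mod 420).
Verify: 265 mod 20 = 5, 265 mod 14 = 13, 265 mod 12 = 1.

x ≡ 265 (mod 420).


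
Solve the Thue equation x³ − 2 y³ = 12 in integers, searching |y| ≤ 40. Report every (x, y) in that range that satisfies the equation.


The equation is x³ - 2y³ = 12. For fixed y, x³ = 2·y³ + 12, so a solution requires the RHS to be a perfect cube.
Strategy: iterate y from -40 to 40, compute RHS = 2·y³ + 12, and check whether it is a (positive or negative) perfect cube.
Check small values of y:
  y = 0: RHS = 12 is not a perfect cube.
  y = 1: RHS = 14 is not a perfect cube.
  y = -1: RHS = 10 is not a perfect cube.
  y = 2: RHS = 28 is not a perfect cube.
  y = -2: RHS = -4 is not a perfect cube.
  y = 3: RHS = 66 is not a perfect cube.
  y = -3: RHS = -42 is not a perfect cube.
Continuing the search up to |y| = 40 finds no solutions either.
No (x, y) in the scanned range satisfies the equation.

No integer solutions with |y| ≤ 40.


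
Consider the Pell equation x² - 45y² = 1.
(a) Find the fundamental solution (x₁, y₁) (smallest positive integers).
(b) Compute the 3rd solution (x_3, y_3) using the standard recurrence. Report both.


Step 1: Find the fundamental solution (x₁, y₁) of x² - 45y² = 1.
  Expand √45 as a continued fraction. a₀ = ⌊√45⌋ = 6; iterate m_{k+1} = d_k·a_k − m_k, d_{k+1} = (45 − m_{k+1}²)/d_k, a_{k+1} = ⌊(a₀ + m_{k+1})/d_{k+1}⌋ (starting m₀ = 0, d₀ = 1), with convergents p_k = a_k·p_{k-1} + p_{k-2}, q_k = a_k·q_{k-1} + q_{k-2} (p₋₁ = 1, q₋₁ = 0):
  k = 0: a₀ = 6; p₀/q₀ = 6/1; p₀² − 45·q₀² = 36 − 45 = -9.
  k = 1: m = 6, d = 9, a = ⌊(6 + 6)/9⌋ = 1; p/q = (1·6 + 1)/(1·1 + 0) = 7/1; p² − 45·q² = 49 − 45 = 4.
  k = 2: m = 3, d = 4, a = ⌊(6 + 3)/4⌋ = 2; p/q = (2·7 + 6)/(2·1 + 1) = 20/3; p² − 45·q² = 400 − 405 = -5.
  k = 3: m = 5, d = 5, a = ⌊(6 + 5)/5⌋ = 2; p/q = (2·20 + 7)/(2·3 + 1) = 47/7; p² − 45·q² = 2209 − 2205 = 4.
  k = 4: m = 5, d = 4, a = ⌊(6 + 5)/4⌋ = 2; p/q = (2·47 + 20)/(2·7 + 3) = 114/17; p² − 45·q² = 12996 − 13005 = -9.
  k = 5: m = 3, d = 9, a = ⌊(6 + 3)/9⌋ = 1; p/q = (1·114 + 47)/(1·17 + 7) = 161/24; p² − 45·q² = 25921 − 25920 = 1.
  The first convergent with p² − 45·q² = 1 gives the fundamental solution (x₁, y₁) = (161, 24).
Step 2: Apply the recurrence (x_{n+1}, y_{n+1}) = (x₁x_n + 45y₁y_n, x₁y_n + y₁x_n) repeatedly.
  From (x_1, y_1) = (161, 24): x_2 = 161·161 + 45·24·24 = 51841; y_2 = 161·24 + 24·161 = 7728.
  From (x_2, y_2) = (51841, 7728): x_3 = 161·51841 + 45·24·7728 = 16692641; y_3 = 161·7728 + 24·51841 = 2488392.
Step 3: Verify x_3² - 45·y_3² = 278644263554881 - 278644263554880 = 1 (should be 1). ✓

(x_1, y_1) = (161, 24); (x_3, y_3) = (16692641, 2488392).


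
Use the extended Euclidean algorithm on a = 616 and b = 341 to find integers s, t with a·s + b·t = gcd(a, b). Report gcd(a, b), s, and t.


Euclidean algorithm on (616, 341) — divide until remainder is 0:
  616 = 1 · 341 + 275
  341 = 1 · 275 + 66
  275 = 4 · 66 + 11
  66 = 6 · 11 + 0
gcd(616, 341) = 11.
Track Bezout coefficients alongside the remainders: start with r₀ = 616 = a·1 + b·0 (s = 1, t = 0) and r₁ = 341 = a·0 + b·1 (s = 0, t = 1); each new remainder r_{k+1} = r_{k-1} − q_k·r_k inherits s_{k+1} = s_{k-1} − q_k·s_k, t_{k+1} = t_{k-1} − q_k·t_k, so r_k = a·s_k + b·t_k at every step:
  q = 1: r = 275, s = 1 − 1·0 = 1, t = 0 − 1·1 = -1  (check: 616·1 + 341·(-1) = 275)
  q = 1: r = 66, s = 0 − 1·1 = -1, t = 1 − 1·(-1) = 2  (check: 616·(-1) + 341·2 = 66)
  q = 4: r = 11, s = 1 − 4·(-1) = 5, t = -1 − 4·2 = -9  (check: 616·5 + 341·(-9) = 11)
The row with r = 11 (the gcd) gives the Bezout coefficients s = 5, t = -9.
Result: 616 · (5) + 341 · (-9) = 11.

gcd(616, 341) = 11; s = 5, t = -9 (check: 616·5 + 341·(-9) = 11).


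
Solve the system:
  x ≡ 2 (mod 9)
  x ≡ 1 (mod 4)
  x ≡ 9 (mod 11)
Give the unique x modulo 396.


Moduli 9, 4, 11 are pairwise coprime; by CRT there is a unique solution modulo M = 9 · 4 · 11 = 396.
Solve pairwise, accumulating the modulus:
  Start with x ≡ 2 (mod 9).
  Combine with x ≡ 1 (mod 4): since gcd(9, 4) = 1, we get a unique residue mod 36.
    Write x = 2 + 9·t and substitute into x ≡ 1 (mod 4): 9·t ≡ 1 − 2 = -1 (mod 4).
    Reduce coefficients mod 4: 1·t ≡ 3 (mod 4).
    So t ≡ 3 (mod 4).
    Then x = 2 + 9·3 = 29, valid modulo lcm(9, 4) = 36: x ≡ 29 (mod 36).
  Combine with x ≡ 9 (mod 11): since gcd(36, 11) = 1, we get a unique residue mod 396.
    Write x = 29 + 36·t and substitute into x ≡ 9 (mod 11): 36·t ≡ 9 − 29 = -20 (mod 11).
    Reduce coefficients mod 11: 3·t ≡ 2 (mod 11).
    The inverse of 3 mod 11 is 4 (since 3·4 = 12 = 1·11 + 1), so t ≡ 4·2 = 8 ≡ 8 (mod 11).
    Then x = 29 + 36·8 = 317, valid modulo lcm(36, 11) = 396: x ≡ 317 (mod 396).
Verify: 317 mod 9 = 2 ✓, 317 mod 4 = 1 ✓, 317 mod 11 = 9 ✓.

x ≡ 317 (mod 396).


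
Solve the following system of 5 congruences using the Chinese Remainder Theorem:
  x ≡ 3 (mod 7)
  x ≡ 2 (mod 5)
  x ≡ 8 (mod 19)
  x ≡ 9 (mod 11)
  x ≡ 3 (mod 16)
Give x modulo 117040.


Product of moduli M = 7 · 5 · 19 · 11 · 16 = 117040.
Merge one congruence at a time:
  Start: x ≡ 3 (mod 7).
  Combine with x ≡ 2 (mod 5); new modulus lcm = 35.
    Write x = 3 + 7·t and substitute into x ≡ 2 (mod 5): 7·t ≡ 2 − 3 = -1 (mod 5).
    Reduce coefficients mod 5: 2·t ≡ 4 (mod 5).
    The inverse of 2 mod 5 is 3 (since 2·3 = 6 = 1·5 + 1), so t ≡ 3·4 = 12 ≡ 2 (mod 5).
    Then x = 3 + 7·2 = 17, valid modulo lcm(7, 5) = 35: x ≡ 17 (mod 35).
  Combine with x ≡ 8 (mod 19); new modulus lcm = 665.
    Write x = 17 + 35·t and substitute into x ≡ 8 (mod 19): 35·t ≡ 8 − 17 = -9 (mod 19).
    Reduce coefficients mod 19: 16·t ≡ 10 (mod 19).
    The inverse of 16 mod 19 is 6 (since 16·6 = 96 = 5·19 + 1), so t ≡ 6·10 = 60 ≡ 3 (mod 19).
    Then x = 17 + 35·3 = 122, valid modulo lcm(35, 19) = 665: x ≡ 122 (mod 665).
  Combine with x ≡ 9 (mod 11); new modulus lcm = 7315.
    Write x = 122 + 665·t and substitute into x ≡ 9 (mod 11): 665·t ≡ 9 − 122 = -113 (mod 11).
    Reduce coefficients mod 11: 5·t ≡ 8 (mod 11).
    The inverse of 5 mod 11 is 9 (since 5·9 = 45 = 4·11 + 1), so t ≡ 9·8 = 72 ≡ 6 (mod 11).
    Then x = 122 + 665·6 = 4112, valid modulo lcm(665, 11) = 7315: x ≡ 4112 (mod 7315).
  Combine with x ≡ 3 (mod 16); new modulus lcm = 117040.
    Write x = 4112 + 7315·t and substitute into x ≡ 3 (mod 16): 7315·t ≡ 3 − 4112 = -4109 (mod 16).
    Reduce coefficients mod 16: 3·t ≡ 3 (mod 16).
    The inverse of 3 mod 16 is 11 (since 3·11 = 33 = 2·16 + 1), so t ≡ 11·3 = 33 ≡ 1 (mod 16).
    Then x = 4112 + 7315·1 = 11427, valid modulo lcm(7315, 16) = 117040: x ≡ 11427 (mod 117040).
Verify against each original: 11427 mod 7 = 3, 11427 mod 5 = 2, 11427 mod 19 = 8, 11427 mod 11 = 9, 11427 mod 16 = 3.

x ≡ 11427 (mod 117040).


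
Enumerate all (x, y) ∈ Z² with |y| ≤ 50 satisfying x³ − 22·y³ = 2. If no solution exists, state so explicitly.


The equation is x³ - 22y³ = 2. For fixed y, x³ = 22·y³ + 2, so a solution requires the RHS to be a perfect cube.
Strategy: iterate y from -50 to 50, compute RHS = 22·y³ + 2, and check whether it is a (positive or negative) perfect cube.
Check small values of y:
  y = 0: RHS = 2 is not a perfect cube.
  y = 1: RHS = 24 is not a perfect cube.
  y = -1: RHS = -20 is not a perfect cube.
  y = 2: RHS = 178 is not a perfect cube.
  y = -2: RHS = -174 is not a perfect cube.
  y = 3: RHS = 596 is not a perfect cube.
  y = -3: RHS = -592 is not a perfect cube.
Continuing the search up to |y| = 50 finds no solutions either.
No (x, y) in the scanned range satisfies the equation.

No integer solutions with |y| ≤ 50.


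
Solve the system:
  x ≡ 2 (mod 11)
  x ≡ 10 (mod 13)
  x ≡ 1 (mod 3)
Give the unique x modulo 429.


Moduli 11, 13, 3 are pairwise coprime; by CRT there is a unique solution modulo M = 11 · 13 · 3 = 429.
Solve pairwise, accumulating the modulus:
  Start with x ≡ 2 (mod 11).
  Combine with x ≡ 10 (mod 13): since gcd(11, 13) = 1, we get a unique residue mod 143.
    Write x = 2 + 11·t and substitute into x ≡ 10 (mod 13): 11·t ≡ 10 − 2 = 8 (mod 13).
    The inverse of 11 mod 13 is 6 (since 11·6 = 66 = 5·13 + 1), so t ≡ 6·8 = 48 ≡ 9 (mod 13).
    Then x = 2 + 11·9 = 101, valid modulo lcm(11, 13) = 143: x ≡ 101 (mod 143).
  Combine with x ≡ 1 (mod 3): since gcd(143, 3) = 1, we get a unique residue mod 429.
    Write x = 101 + 143·t and substitute into x ≡ 1 (mod 3): 143·t ≡ 1 − 101 = -100 (mod 3).
    Reduce coefficients mod 3: 2·t ≡ 2 (mod 3).
    The inverse of 2 mod 3 is 2 (since 2·2 = 4 = 1·3 + 1), so t ≡ 2·2 = 4 ≡ 1 (mod 3).
    Then x = 101 + 143·1 = 244, valid modulo lcm(143, 3) = 429: x ≡ 244 (mod 429).
Verify: 244 mod 11 = 2 ✓, 244 mod 13 = 10 ✓, 244 mod 3 = 1 ✓.

x ≡ 244 (mod 429).


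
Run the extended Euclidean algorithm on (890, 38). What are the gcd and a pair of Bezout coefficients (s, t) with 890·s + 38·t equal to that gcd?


Euclidean algorithm on (890, 38) — divide until remainder is 0:
  890 = 23 · 38 + 16
  38 = 2 · 16 + 6
  16 = 2 · 6 + 4
  6 = 1 · 4 + 2
  4 = 2 · 2 + 0
gcd(890, 38) = 2.
Track Bezout coefficients alongside the remainders: start with r₀ = 890 = a·1 + b·0 (s = 1, t = 0) and r₁ = 38 = a·0 + b·1 (s = 0, t = 1); each new remainder r_{k+1} = r_{k-1} − q_k·r_k inherits s_{k+1} = s_{k-1} − q_k·s_k, t_{k+1} = t_{k-1} − q_k·t_k, so r_k = a·s_k + b·t_k at every step:
  q = 23: r = 16, s = 1 − 23·0 = 1, t = 0 − 23·1 = -23  (check: 890·1 + 38·(-23) = 16)
  q = 2: r = 6, s = 0 − 2·1 = -2, t = 1 − 2·(-23) = 47  (check: 890·(-2) + 38·47 = 6)
  q = 2: r = 4, s = 1 − 2·(-2) = 5, t = -23 − 2·47 = -117  (check: 890·5 + 38·(-117) = 4)
  q = 1: r = 2, s = -2 − 1·5 = -7, t = 47 − 1·(-117) = 164  (check: 890·(-7) + 38·164 = 2)
The row with r = 2 (the gcd) gives the Bezout coefficients s = -7, t = 164.
Result: 890 · (-7) + 38 · (164) = 2.

gcd(890, 38) = 2; s = -7, t = 164 (check: 890·(-7) + 38·164 = 2).


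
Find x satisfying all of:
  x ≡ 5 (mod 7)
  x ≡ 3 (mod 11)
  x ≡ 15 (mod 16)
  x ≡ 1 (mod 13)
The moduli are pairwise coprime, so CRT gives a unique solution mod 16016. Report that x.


Product of moduli M = 7 · 11 · 16 · 13 = 16016.
Merge one congruence at a time:
  Start: x ≡ 5 (mod 7).
  Combine with x ≡ 3 (mod 11); new modulus lcm = 77.
    Write x = 5 + 7·t and substitute into x ≡ 3 (mod 11): 7·t ≡ 3 − 5 = -2 (mod 11).
    Reduce coefficients mod 11: 7·t ≡ 9 (mod 11).
    The inverse of 7 mod 11 is 8 (since 7·8 = 56 = 5·11 + 1), so t ≡ 8·9 = 72 ≡ 6 (mod 11).
    Then x = 5 + 7·6 = 47, valid modulo lcm(7, 11) = 77: x ≡ 47 (mod 77).
  Combine with x ≡ 15 (mod 16); new modulus lcm = 1232.
    Write x = 47 + 77·t and substitute into x ≡ 15 (mod 16): 77·t ≡ 15 − 47 = -32 (mod 16).
    Reduce coefficients mod 16: 13·t ≡ 0 (mod 16).
    The inverse of 13 mod 16 is 5 (since 13·5 = 65 = 4·16 + 1), so t ≡ 5·0 = 0 ≡ 0 (mod 16).
    Then x = 47 + 77·0 = 47, valid modulo lcm(77, 16) = 1232: x ≡ 47 (mod 1232).
  Combine with x ≡ 1 (mod 13); new modulus lcm = 16016.
    Write x = 47 + 1232·t and substitute into x ≡ 1 (mod 13): 1232·t ≡ 1 − 47 = -46 (mod 13).
    Reduce coefficients mod 13: 10·t ≡ 6 (mod 13).
    The inverse of 10 mod 13 is 4 (since 10·4 = 40 = 3·13 + 1), so t ≡ 4·6 = 24 ≡ 11 (mod 13).
    Then x = 47 + 1232·11 = 13599, valid modulo lcm(1232, 13) = 16016: x ≡ 13599 (mod 16016).
Verify against each original: 13599 mod 7 = 5, 13599 mod 11 = 3, 13599 mod 16 = 15, 13599 mod 13 = 1.

x ≡ 13599 (mod 16016).


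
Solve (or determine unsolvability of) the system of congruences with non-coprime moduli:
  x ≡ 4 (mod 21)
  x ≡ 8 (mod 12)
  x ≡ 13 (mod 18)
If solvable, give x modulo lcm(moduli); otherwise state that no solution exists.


Moduli 21, 12, 18 are not pairwise coprime, so CRT works modulo lcm(m_i) when all pairwise compatibility conditions hold.
Pairwise compatibility: gcd(m_i, m_j) must divide a_i - a_j for every pair.
Merge one congruence at a time:
  Start: x ≡ 4 (mod 21).
  Combine with x ≡ 8 (mod 12): gcd(21, 12) = 3, and 8 - 4 = 4 is NOT divisible by 3.
    ⇒ system is inconsistent (no integer solution).

No solution (the system is inconsistent).


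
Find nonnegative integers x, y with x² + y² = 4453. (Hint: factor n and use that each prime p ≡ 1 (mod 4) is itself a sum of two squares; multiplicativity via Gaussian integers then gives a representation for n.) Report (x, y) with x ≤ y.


Step 1: Factor n = 4453 = 61 · 73.
Step 2: Check the mod-4 condition on each prime factor: 61 ≡ 1 (mod 4), exponent 1; 73 ≡ 1 (mod 4), exponent 1.
All primes ≡ 3 (mod 4) appear to even exponent (or don't appear), so by the two-squares theorem n IS expressible as a sum of two squares.
Step 3: Build a representation. Here n = 61 · 73 is a product of primes ≡ 1 (mod 4). Each prime p ≡ 1 (mod 4) is itself a sum of two squares; find a² by testing p − a² for a perfect square:
  61: 61 − 1² = 60, 61 − 2² = 57, 61 − 3² = 52, 61 − 4² = 45, 61 − 5² = 36 = 6² ⇒ 61 = 5² + 6².
  73: 73 − 1² = 72, 73 − 2² = 69, 73 − 3² = 64 = 8² ⇒ 73 = 3² + 8².
  Combine using the Brahmagupta–Fibonacci identity (a² + b²)(c² + d²) = (ac − bd)² + (ad + bc)² = (ac + bd)² + (ad − bc)²:
  61 · 73 = 4453: from (5² + 6²)(3² + 8²), take (5·3 − 6·8, 5·8 + 6·3) = (15 − 48, 40 + 18) = (-33, 58); dropping signs (only squares matter) gives (33, 58); check 33² + 58² = 1089 + 3364 = 4453 ✓.
Step 4: Order so x ≤ y and verify: 33² + 58² = 1089 + 3364 = 4453 = n. ✓

n = 4453 = 33² + 58² (one valid representation with x ≤ y).


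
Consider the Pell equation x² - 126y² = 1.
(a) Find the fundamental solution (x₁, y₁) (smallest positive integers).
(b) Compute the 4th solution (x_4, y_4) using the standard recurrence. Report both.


Step 1: Find the fundamental solution (x₁, y₁) of x² - 126y² = 1.
  Expand √126 as a continued fraction. a₀ = ⌊√126⌋ = 11; iterate m_{k+1} = d_k·a_k − m_k, d_{k+1} = (126 − m_{k+1}²)/d_k, a_{k+1} = ⌊(a₀ + m_{k+1})/d_{k+1}⌋ (starting m₀ = 0, d₀ = 1), with convergents p_k = a_k·p_{k-1} + p_{k-2}, q_k = a_k·q_{k-1} + q_{k-2} (p₋₁ = 1, q₋₁ = 0):
  k = 0: a₀ = 11; p₀/q₀ = 11/1; p₀² − 126·q₀² = 121 − 126 = -5.
  k = 1: m = 11, d = 5, a = ⌊(11 + 11)/5⌋ = 4; p/q = (4·11 + 1)/(4·1 + 0) = 45/4; p² − 126·q² = 2025 − 2016 = 9.
  k = 2: m = 9, d = 9, a = ⌊(11 + 9)/9⌋ = 2; p/q = (2·45 + 11)/(2·4 + 1) = 101/9; p² − 126·q² = 10201 − 10206 = -5.
  k = 3: m = 9, d = 5, a = ⌊(11 + 9)/5⌋ = 4; p/q = (4·101 + 45)/(4·9 + 4) = 449/40; p² − 126·q² = 201601 − 201600 = 1.
  The first convergent with p² − 126·q² = 1 gives the fundamental solution (x₁, y₁) = (449, 40).
Step 2: Apply the recurrence (x_{n+1}, y_{n+1}) = (x₁x_n + 126y₁y_n, x₁y_n + y₁x_n) repeatedly.
  From (x_1, y_1) = (449, 40): x_2 = 449·449 + 126·40·40 = 403201; y_2 = 449·40 + 40·449 = 35920.
  From (x_2, y_2) = (403201, 35920): x_3 = 449·403201 + 126·40·35920 = 362074049; y_3 = 449·35920 + 40·403201 = 32256120.
  From (x_3, y_3) = (362074049, 32256120): x_4 = 449·362074049 + 126·40·32256120 = 325142092801; y_4 = 449·32256120 + 40·362074049 = 28965959840.
Step 3: Verify x_4² - 126·y_4² = 105717380511014096025601 - 105717380511014096025600 = 1 (should be 1). ✓

(x_1, y_1) = (449, 40); (x_4, y_4) = (325142092801, 28965959840).
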